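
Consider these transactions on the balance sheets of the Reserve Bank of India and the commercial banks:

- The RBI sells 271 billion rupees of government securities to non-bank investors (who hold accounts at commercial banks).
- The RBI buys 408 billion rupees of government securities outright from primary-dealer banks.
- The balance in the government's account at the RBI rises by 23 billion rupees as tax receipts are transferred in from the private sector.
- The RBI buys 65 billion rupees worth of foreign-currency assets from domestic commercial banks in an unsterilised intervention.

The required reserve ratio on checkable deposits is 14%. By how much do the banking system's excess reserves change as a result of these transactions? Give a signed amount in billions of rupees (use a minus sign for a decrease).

Asset sale (to non-banks) 271 billion rupees: reserves −271B, deposits −271B.
OMO purchase (from banks) 408 billion rupees: reserves +408B, deposits 0.
Government account inflow 23 billion rupees: reserves −23B, deposits −23B.
FX purchase 65 billion rupees: reserves +65B, deposits 0.
Totals: Δreserves = +179B, Δdeposits = −294B.
Δrequired reserves = 14% × −294B = −41.16B.
Δexcess reserves = Δreserves − Δrequired = +179B − (−41.16B) = +220.16 billion.

+220.16 billion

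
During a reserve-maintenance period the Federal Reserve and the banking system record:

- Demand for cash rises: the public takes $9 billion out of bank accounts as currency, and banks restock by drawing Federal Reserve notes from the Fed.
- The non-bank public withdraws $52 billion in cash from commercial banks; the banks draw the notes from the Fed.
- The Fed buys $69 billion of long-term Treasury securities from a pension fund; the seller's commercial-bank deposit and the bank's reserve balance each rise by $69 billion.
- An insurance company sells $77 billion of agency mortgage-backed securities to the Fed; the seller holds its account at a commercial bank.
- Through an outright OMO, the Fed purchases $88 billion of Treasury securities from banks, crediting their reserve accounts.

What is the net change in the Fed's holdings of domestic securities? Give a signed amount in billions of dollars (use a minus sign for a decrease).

Fed balance sheet:
  Assets:      Securities +$234B
  Liabilities: Bank reserves +$173B, Currency in circulation +$61B
Commercial banking system:
  Assets:      Reserves at CB +$173B, Securities −$88B
  Liabilities: Checkable deposits +$85B
So the change in the Fed's holdings of domestic securities is +$234 billion.

+$234 billion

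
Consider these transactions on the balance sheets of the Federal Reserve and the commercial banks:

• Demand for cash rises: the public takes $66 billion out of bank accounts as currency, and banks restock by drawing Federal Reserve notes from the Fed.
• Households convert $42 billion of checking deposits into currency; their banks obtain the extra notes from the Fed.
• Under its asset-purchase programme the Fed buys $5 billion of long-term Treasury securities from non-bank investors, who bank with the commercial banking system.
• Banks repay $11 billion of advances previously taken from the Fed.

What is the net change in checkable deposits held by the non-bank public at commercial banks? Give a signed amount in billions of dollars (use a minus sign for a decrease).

-$103 billion

Fed balance sheet:
  Assets:      Securities +$5B, Loans to banks −$11B
  Liabilities: Bank reserves −$114B, Currency in circulation +$108B
Commercial banking system:
  Assets:      Reserves at CB −$114B
  Liabilities: Checkable deposits −$103B, Borrowings from CB −$11B
So the change in checkable deposits held by the non-bank public at commercial banks is -$103 billion.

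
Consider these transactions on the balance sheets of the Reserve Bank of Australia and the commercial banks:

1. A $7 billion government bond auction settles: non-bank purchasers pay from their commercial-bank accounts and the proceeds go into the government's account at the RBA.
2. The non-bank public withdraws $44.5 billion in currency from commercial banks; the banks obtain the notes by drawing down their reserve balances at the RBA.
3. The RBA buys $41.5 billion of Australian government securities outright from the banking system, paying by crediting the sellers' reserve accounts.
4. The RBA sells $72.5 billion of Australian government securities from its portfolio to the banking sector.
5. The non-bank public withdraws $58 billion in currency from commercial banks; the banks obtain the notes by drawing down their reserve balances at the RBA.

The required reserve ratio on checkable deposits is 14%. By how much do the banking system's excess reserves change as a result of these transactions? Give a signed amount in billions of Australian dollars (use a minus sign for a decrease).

-$125.17 billion

Government account inflow $7 billion: reserves −$7B, deposits −$7B.
Currency withdrawal $44.5 billion: reserves −$44.5B, deposits −$44.5B.
OMO purchase (from banks) $41.5 billion: reserves +$41.5B, deposits 0.
OMO sale (to banks) $72.5 billion: reserves −$72.5B, deposits 0.
Currency withdrawal $58 billion: reserves −$58B, deposits −$58B.
Totals: Δreserves = −$140.5B, Δdeposits = −$109.5B.
Δrequired reserves = 14% × −$109.5B = −$15.33B.
Δexcess reserves = Δreserves − Δrequired = −$140.5B − (−$15.33B) = -$125.17 billion.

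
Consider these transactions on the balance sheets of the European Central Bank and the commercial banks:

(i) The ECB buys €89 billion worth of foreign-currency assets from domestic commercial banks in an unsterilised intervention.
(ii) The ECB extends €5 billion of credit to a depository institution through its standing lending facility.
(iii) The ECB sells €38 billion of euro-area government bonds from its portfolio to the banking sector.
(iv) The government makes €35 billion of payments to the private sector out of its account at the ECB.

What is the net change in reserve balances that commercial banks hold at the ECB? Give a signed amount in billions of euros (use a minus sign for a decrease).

+€91 billion

FX purchase €89 billion: the ECB pays by crediting reserve accounts → +€89B.
Discount-window loan €5 billion: the loan is credited to the bank's reserve account → +€5B.
OMO sale (to banks) €38 billion: the buying banks pay out of their reserve balances → −€38B.
Government spending €35 billion: government payments flow into bank reserve accounts → +€35B.
Net: 89 + 5 − 38 + 35 = +€91 billion.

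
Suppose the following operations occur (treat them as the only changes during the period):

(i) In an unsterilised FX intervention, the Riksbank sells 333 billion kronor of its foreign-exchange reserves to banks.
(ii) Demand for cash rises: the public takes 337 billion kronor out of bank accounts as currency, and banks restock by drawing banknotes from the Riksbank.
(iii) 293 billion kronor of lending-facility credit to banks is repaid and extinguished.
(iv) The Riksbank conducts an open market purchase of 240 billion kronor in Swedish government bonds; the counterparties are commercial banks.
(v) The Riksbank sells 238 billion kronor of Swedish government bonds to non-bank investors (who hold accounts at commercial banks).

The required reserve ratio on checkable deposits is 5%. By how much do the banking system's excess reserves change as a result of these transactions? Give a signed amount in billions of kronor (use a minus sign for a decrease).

-932.25 billion

FX sale 333 billion kronor: reserves −333B, deposits 0.
Currency withdrawal 337 billion kronor: reserves −337B, deposits −337B.
Discount-window repayment 293 billion kronor: reserves −293B, deposits 0.
OMO purchase (from banks) 240 billion kronor: reserves +240B, deposits 0.
Asset sale (to non-banks) 238 billion kronor: reserves −238B, deposits −238B.
Totals: Δreserves = −961B, Δdeposits = −575B.
Δrequired reserves = 5% × −575B = −28.75B.
Δexcess reserves = Δreserves − Δrequired = −961B − (−28.75B) = -932.25 billion.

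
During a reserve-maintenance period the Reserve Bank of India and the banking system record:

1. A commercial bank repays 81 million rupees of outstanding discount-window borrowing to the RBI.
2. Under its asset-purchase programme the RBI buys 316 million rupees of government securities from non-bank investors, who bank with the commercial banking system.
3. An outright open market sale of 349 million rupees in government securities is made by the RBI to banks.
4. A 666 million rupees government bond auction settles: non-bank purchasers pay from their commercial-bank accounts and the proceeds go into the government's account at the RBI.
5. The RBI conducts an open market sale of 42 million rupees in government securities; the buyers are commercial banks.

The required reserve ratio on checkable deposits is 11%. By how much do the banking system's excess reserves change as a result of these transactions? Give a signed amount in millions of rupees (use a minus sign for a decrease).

Discount-window repayment 81 million rupees: reserves −81M, deposits 0.
Asset purchase (from non-banks) 316 million rupees: reserves +316M, deposits +316M.
OMO sale (to banks) 349 million rupees: reserves −349M, deposits 0.
Government account inflow 666 million rupees: reserves −666M, deposits −666M.
OMO sale (to banks) 42 million rupees: reserves −42M, deposits 0.
Totals: Δreserves = −822M, Δdeposits = −350M.
Δrequired reserves = 11% × −350M = −38.5M.
Δexcess reserves = Δreserves − Δrequired = −822M − (−38.5M) = -783.5 million.

-783.5 million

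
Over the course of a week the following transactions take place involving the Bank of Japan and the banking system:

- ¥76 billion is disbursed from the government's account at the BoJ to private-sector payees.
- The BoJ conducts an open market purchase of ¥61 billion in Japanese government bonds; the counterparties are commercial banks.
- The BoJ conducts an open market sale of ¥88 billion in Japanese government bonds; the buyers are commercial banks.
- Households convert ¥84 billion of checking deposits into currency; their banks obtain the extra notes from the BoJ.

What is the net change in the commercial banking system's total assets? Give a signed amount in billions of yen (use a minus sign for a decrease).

Government spending ¥76 billion: bank balance sheets expand → +¥76B.
OMO purchase (from banks) ¥61 billion: just an asset swap on bank balance sheets → 0.
OMO sale (to banks) ¥88 billion: just an asset swap on bank balance sheets → 0.
Currency withdrawal ¥84 billion: bank balance sheets shrink → −¥84B.
Net: 76 + 0 + 0 − 84 = -¥8 billion.

-¥8 billion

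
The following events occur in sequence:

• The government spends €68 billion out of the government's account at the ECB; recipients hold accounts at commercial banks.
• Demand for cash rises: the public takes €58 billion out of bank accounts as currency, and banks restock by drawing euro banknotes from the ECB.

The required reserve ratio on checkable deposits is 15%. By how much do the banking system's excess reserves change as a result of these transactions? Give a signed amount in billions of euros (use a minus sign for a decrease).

Government spending €68 billion: reserves +€68B, deposits +€68B.
Currency withdrawal €58 billion: reserves −€58B, deposits −€58B.
Totals: Δreserves = +€10B, Δdeposits = +€10B.
Δrequired reserves = 15% × +€10B = +€1.5B.
Δexcess reserves = Δreserves − Δrequired = +€10B − (+€1.5B) = +€8.5 billion.

+€8.5 billion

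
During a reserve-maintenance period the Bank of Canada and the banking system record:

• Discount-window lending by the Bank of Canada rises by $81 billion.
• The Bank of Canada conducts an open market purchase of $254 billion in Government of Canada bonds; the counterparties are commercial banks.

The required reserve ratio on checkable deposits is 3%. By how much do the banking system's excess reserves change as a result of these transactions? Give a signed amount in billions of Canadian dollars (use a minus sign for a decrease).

Discount-window loan $81 billion: reserves +$81B, deposits 0.
OMO purchase (from banks) $254 billion: reserves +$254B, deposits 0.
Totals: Δreserves = +$335B, Δdeposits = 0.
Δrequired reserves = 3% × 0 = 0.
Δexcess reserves = Δreserves − Δrequired = +$335B − (0) = +$335 billion.

+$335 billion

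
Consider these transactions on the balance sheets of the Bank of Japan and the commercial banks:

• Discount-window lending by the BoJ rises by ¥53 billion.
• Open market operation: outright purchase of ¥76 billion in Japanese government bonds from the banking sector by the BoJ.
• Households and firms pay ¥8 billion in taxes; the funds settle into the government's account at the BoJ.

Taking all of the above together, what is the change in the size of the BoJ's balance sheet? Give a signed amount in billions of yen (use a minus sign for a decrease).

Discount-window loan ¥53 billion: a BoJ asset is acquired → +¥53B.
OMO purchase (from banks) ¥76 billion: a BoJ asset is acquired → +¥76B.
Government account inflow ¥8 billion: only the composition of liabilities changes → 0.
Net: 53 + 76 + 0 = +¥129 billion.

+¥129 billion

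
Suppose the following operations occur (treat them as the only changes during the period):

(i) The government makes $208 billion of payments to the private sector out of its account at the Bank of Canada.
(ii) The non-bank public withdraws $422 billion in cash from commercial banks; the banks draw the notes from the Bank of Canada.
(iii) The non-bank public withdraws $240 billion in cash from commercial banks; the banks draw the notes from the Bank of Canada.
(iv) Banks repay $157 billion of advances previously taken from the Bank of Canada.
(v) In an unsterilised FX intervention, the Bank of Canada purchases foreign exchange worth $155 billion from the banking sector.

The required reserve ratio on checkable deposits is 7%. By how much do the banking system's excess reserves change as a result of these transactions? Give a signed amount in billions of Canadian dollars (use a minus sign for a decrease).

Government spending $208 billion: reserves +$208B, deposits +$208B.
Currency withdrawal $422 billion: reserves −$422B, deposits −$422B.
Currency withdrawal $240 billion: reserves −$240B, deposits −$240B.
Discount-window repayment $157 billion: reserves −$157B, deposits 0.
FX purchase $155 billion: reserves +$155B, deposits 0.
Totals: Δreserves = −$456B, Δdeposits = −$454B.
Δrequired reserves = 7% × −$454B = −$31.78B.
Δexcess reserves = Δreserves − Δrequired = −$456B − (−$31.78B) = -$424.22 billion.

-$424.22 billion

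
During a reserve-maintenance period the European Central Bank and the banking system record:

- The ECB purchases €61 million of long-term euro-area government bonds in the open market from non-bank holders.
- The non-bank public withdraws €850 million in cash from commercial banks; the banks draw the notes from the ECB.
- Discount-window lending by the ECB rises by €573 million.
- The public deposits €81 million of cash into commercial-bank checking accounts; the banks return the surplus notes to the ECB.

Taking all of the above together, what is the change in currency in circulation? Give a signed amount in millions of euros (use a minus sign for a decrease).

+€769 million

ECB balance sheet:
  Assets:      Securities +€61M, Loans to banks +€573M
  Liabilities: Bank reserves −€135M, Currency in circulation +€769M
Commercial banking system:
  Assets:      Reserves at CB −€135M
  Liabilities: Checkable deposits −€708M, Borrowings from CB +€573M
So the change in currency in circulation is +€769 million.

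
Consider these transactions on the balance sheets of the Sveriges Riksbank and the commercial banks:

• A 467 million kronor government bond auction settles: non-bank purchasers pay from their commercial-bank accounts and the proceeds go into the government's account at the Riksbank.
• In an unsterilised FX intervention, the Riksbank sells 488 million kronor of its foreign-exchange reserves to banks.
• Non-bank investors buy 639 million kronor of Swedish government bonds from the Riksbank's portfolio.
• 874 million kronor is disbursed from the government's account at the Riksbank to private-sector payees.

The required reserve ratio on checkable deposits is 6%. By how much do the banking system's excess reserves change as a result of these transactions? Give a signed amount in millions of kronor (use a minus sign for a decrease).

-706.08 million

Government account inflow 467 million kronor: reserves −467M, deposits −467M.
FX sale 488 million kronor: reserves −488M, deposits 0.
Asset sale (to non-banks) 639 million kronor: reserves −639M, deposits −639M.
Government spending 874 million kronor: reserves +874M, deposits +874M.
Totals: Δreserves = −720M, Δdeposits = −232M.
Δrequired reserves = 6% × −232M = −13.92M.
Δexcess reserves = Δreserves − Δrequired = −720M − (−13.92M) = -706.08 million.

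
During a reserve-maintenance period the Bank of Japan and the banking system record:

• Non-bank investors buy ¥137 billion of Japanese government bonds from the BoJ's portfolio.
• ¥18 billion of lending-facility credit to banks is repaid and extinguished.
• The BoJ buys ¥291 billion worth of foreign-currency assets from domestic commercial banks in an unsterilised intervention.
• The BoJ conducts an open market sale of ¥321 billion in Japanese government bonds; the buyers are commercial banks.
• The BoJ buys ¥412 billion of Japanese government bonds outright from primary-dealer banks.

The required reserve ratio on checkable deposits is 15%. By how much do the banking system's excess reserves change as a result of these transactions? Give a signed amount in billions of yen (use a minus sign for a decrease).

Asset sale (to non-banks) ¥137 billion: reserves −¥137B, deposits −¥137B.
Discount-window repayment ¥18 billion: reserves −¥18B, deposits 0.
FX purchase ¥291 billion: reserves +¥291B, deposits 0.
OMO sale (to banks) ¥321 billion: reserves −¥321B, deposits 0.
OMO purchase (from banks) ¥412 billion: reserves +¥412B, deposits 0.
Totals: Δreserves = +¥227B, Δdeposits = −¥137B.
Δrequired reserves = 15% × −¥137B = −¥20.55B.
Δexcess reserves = Δreserves − Δrequired = +¥227B − (−¥20.55B) = +¥247.55 billion.

+¥247.55 billion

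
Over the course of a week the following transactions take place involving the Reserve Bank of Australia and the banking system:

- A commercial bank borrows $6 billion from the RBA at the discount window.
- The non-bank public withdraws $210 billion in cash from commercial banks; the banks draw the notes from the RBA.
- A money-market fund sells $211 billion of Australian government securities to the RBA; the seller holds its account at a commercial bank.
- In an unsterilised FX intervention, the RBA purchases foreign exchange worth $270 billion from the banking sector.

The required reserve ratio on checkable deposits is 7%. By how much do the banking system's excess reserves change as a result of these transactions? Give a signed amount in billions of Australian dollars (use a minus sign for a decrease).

Discount-window loan $6 billion: reserves +$6B, deposits 0.
Currency withdrawal $210 billion: reserves −$210B, deposits −$210B.
Asset purchase (from non-banks) $211 billion: reserves +$211B, deposits +$211B.
FX purchase $270 billion: reserves +$270B, deposits 0.
Totals: Δreserves = +$277B, Δdeposits = +$1B.
Δrequired reserves = 7% × +$1B = +$0.07B.
Δexcess reserves = Δreserves − Δrequired = +$277B − (+$0.07B) = +$276.93 billion.

+$276.93 billion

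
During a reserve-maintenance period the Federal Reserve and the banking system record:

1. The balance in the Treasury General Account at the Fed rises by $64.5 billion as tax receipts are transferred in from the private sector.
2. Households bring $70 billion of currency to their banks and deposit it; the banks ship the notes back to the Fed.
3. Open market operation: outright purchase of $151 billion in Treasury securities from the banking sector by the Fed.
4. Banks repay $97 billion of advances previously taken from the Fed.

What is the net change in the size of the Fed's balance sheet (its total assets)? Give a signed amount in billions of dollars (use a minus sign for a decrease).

Government account inflow $64.5 billion: only the composition of liabilities changes → 0.
Currency deposit $70 billion: only the composition of liabilities changes → 0.
OMO purchase (from banks) $151 billion: a Fed asset is acquired → +$151B.
Discount-window repayment $97 billion: a Fed asset is shed → −$97B.
Net: 0 + 0 + 151 − 97 = +$54 billion.

+$54 billion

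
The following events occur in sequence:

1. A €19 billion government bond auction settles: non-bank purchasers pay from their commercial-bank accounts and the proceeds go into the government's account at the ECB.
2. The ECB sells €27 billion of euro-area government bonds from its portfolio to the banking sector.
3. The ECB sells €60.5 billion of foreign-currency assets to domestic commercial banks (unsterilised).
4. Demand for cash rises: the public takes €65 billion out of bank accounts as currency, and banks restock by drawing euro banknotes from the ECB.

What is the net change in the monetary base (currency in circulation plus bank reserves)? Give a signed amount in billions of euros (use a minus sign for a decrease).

ECB balance sheet:
  Assets:      Securities −€27B, Foreign assets −€60.5B
  Liabilities: Bank reserves −€171.5B, Currency in circulation +€65B, Government deposits +€19B
Commercial banking system:
  Assets:      Reserves at CB −€171.5B, Securities +€27B, Foreign assets +€60.5B
  Liabilities: Checkable deposits −€84B
Monetary base = currency + reserves: +€65B + (−€171.5B) = -€106.5 billion.

-€106.5 billion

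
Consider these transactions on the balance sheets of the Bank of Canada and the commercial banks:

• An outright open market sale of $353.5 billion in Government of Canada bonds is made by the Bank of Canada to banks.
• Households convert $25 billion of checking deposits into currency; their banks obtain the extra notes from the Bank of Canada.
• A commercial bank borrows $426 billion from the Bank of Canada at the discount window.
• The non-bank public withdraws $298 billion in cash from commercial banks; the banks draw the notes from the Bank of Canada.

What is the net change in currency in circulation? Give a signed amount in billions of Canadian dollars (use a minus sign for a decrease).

+$323 billion

OMO sale (to banks) $353.5 billion: no currency enters or leaves circulation → 0.
Currency withdrawal $25 billion: notes leave the central bank → +$25B.
Discount-window loan $426 billion: no currency enters or leaves circulation → 0.
Currency withdrawal $298 billion: notes leave the central bank → +$298B.
Net: 0 + 25 + 0 + 298 = +$323 billion.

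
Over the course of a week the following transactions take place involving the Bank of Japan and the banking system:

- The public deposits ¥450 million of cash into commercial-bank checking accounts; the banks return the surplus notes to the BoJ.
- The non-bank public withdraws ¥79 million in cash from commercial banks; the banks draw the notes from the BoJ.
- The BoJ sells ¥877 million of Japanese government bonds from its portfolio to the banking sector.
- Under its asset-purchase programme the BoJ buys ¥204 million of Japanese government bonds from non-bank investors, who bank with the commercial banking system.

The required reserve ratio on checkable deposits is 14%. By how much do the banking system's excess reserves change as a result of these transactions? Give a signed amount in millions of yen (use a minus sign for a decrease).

-¥382.5 million

Currency deposit ¥450 million: reserves +¥450M, deposits +¥450M.
Currency withdrawal ¥79 million: reserves −¥79M, deposits −¥79M.
OMO sale (to banks) ¥877 million: reserves −¥877M, deposits 0.
Asset purchase (from non-banks) ¥204 million: reserves +¥204M, deposits +¥204M.
Totals: Δreserves = −¥302M, Δdeposits = +¥575M.
Δrequired reserves = 14% × +¥575M = +¥80.5M.
Δexcess reserves = Δreserves − Δrequired = −¥302M − (+¥80.5M) = -¥382.5 million.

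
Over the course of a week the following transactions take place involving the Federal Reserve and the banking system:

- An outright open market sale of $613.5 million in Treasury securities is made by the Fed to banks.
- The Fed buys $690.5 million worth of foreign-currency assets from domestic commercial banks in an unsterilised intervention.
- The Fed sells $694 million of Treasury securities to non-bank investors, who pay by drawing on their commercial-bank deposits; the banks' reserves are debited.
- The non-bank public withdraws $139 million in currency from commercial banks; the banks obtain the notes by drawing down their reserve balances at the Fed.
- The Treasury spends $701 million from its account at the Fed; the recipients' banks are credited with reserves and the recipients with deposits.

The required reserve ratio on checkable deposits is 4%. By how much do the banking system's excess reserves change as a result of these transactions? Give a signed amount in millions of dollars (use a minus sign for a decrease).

-$49.72 million

OMO sale (to banks) $613.5 million: reserves −$613.5M, deposits 0.
FX purchase $690.5 million: reserves +$690.5M, deposits 0.
Asset sale (to non-banks) $694 million: reserves −$694M, deposits −$694M.
Currency withdrawal $139 million: reserves −$139M, deposits −$139M.
Government spending $701 million: reserves +$701M, deposits +$701M.
Totals: Δreserves = −$55M, Δdeposits = −$132M.
Δrequired reserves = 4% × −$132M = −$5.28M.
Δexcess reserves = Δreserves − Δrequired = −$55M − (−$5.28M) = -$49.72 million.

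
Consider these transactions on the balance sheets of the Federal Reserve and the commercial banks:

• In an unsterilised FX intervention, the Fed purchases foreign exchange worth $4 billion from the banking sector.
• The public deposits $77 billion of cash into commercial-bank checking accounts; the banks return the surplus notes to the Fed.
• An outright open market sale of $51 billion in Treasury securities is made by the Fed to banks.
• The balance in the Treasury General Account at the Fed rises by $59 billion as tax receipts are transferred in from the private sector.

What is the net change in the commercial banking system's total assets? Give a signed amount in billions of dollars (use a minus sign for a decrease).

Fed balance sheet:
  Assets:      Securities −$51B, Foreign assets +$4B
  Liabilities: Bank reserves −$29B, Currency in circulation −$77B, Government deposits +$59B
Commercial banking system:
  Assets:      Reserves at CB −$29B, Securities +$51B, Foreign assets −$4B
  Liabilities: Checkable deposits +$18B
Change in total bank assets = +$18 billion.

+$18 billion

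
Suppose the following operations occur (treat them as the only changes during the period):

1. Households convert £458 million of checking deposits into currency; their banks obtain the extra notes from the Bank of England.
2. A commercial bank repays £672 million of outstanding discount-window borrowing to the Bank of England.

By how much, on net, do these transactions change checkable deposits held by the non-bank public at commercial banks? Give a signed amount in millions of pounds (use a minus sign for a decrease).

Currency withdrawal £458 million: non-bank counterparties' bank balances fall → −£458M.
Discount-window repayment £672 million: the counterparty is a bank, so public deposits are unchanged → 0.
Net: −458 + 0 = -£458 million.

-£458 million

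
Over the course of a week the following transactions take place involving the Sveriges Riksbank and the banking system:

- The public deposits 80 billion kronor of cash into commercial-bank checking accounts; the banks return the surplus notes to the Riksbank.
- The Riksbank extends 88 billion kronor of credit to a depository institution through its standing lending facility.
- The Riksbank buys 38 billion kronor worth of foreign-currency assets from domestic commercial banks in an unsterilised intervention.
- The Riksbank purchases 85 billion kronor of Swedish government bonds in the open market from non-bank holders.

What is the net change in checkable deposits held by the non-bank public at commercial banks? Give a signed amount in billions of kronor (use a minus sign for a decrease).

+165 billion

Currency deposit 80 billion kronor: non-bank counterparties' bank balances rise → +80B.
Discount-window loan 88 billion kronor: the counterparty is a bank, so public deposits are unchanged → 0.
FX purchase 38 billion kronor: the counterparty is a bank, so public deposits are unchanged → 0.
Asset purchase (from non-banks) 85 billion kronor: non-bank counterparties' bank balances rise → +85B.
Net: 80 + 0 + 0 + 85 = +165 billion.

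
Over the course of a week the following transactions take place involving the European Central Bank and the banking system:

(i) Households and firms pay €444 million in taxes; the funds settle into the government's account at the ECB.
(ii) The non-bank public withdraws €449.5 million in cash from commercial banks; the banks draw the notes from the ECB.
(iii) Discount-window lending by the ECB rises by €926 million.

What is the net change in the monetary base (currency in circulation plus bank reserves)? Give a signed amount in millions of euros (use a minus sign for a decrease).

+€482 million

Government account inflow €444 million: reserves shift to a non-base liability → −€444M.
Currency withdrawal €449.5 million: just a shift between currency and reserves — both are base money → 0.
Discount-window loan €926 million: ECB balance sheet expands → +€926M.
Net: −444 + 0 + 926 = +€482 million.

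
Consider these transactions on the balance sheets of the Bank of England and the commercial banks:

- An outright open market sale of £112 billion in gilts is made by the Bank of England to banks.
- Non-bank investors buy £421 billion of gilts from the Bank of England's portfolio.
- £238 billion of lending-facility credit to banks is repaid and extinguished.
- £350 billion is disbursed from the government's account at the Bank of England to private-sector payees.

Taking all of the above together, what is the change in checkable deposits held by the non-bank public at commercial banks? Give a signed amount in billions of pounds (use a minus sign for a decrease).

Bank of England balance sheet:
  Assets:      Securities −£533B, Loans to banks −£238B
  Liabilities: Bank reserves −£421B, Government deposits −£350B
Commercial banking system:
  Assets:      Reserves at CB −£421B, Securities +£112B
  Liabilities: Checkable deposits −£71B, Borrowings from CB −£238B
So the change in checkable deposits held by the non-bank public at commercial banks is -£71 billion.

-£71 billion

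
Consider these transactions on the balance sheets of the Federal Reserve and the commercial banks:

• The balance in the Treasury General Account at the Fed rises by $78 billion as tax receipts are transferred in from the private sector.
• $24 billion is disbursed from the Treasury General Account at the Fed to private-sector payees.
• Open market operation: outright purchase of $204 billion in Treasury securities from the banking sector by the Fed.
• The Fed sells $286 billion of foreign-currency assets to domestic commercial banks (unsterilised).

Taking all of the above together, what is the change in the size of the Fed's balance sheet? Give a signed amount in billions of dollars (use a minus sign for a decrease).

Government account inflow $78 billion: only the composition of liabilities changes → 0.
Government spending $24 billion: only the composition of liabilities changes → 0.
OMO purchase (from banks) $204 billion: a Fed asset is acquired → +$204B.
FX sale $286 billion: a Fed asset is shed → −$286B.
Net: 0 + 0 + 204 − 286 = -$82 billion.

-$82 billion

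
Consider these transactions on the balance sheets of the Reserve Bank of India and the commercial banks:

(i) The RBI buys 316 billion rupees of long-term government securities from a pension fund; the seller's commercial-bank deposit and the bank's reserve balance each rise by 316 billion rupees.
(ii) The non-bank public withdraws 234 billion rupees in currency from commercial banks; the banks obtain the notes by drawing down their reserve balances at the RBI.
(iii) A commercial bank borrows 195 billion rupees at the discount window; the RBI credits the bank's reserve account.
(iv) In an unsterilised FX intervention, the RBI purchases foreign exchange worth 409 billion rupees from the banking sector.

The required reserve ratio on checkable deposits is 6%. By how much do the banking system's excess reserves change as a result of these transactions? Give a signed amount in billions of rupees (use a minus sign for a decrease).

+681.08 billion

Asset purchase (from non-banks) 316 billion rupees: reserves +316B, deposits +316B.
Currency withdrawal 234 billion rupees: reserves −234B, deposits −234B.
Discount-window loan 195 billion rupees: reserves +195B, deposits 0.
FX purchase 409 billion rupees: reserves +409B, deposits 0.
Totals: Δreserves = +686B, Δdeposits = +82B.
Δrequired reserves = 6% × +82B = +4.92B.
Δexcess reserves = Δreserves − Δrequired = +686B − (+4.92B) = +681.08 billion.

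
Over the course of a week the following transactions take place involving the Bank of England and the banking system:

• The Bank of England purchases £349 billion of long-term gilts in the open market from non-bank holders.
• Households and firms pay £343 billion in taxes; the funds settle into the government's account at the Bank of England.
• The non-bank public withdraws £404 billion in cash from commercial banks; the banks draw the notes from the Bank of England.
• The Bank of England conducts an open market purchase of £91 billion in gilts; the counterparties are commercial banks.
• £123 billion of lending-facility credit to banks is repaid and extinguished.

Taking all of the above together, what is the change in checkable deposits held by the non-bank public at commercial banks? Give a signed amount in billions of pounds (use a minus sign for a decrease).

Bank of England balance sheet:
  Assets:      Securities +£440B, Loans to banks −£123B
  Liabilities: Bank reserves −£430B, Currency in circulation +£404B, Government deposits +£343B
Commercial banking system:
  Assets:      Reserves at CB −£430B, Securities −£91B
  Liabilities: Checkable deposits −£398B, Borrowings from CB −£123B
So the change in checkable deposits held by the non-bank public at commercial banks is -£398 billion.

-£398 billion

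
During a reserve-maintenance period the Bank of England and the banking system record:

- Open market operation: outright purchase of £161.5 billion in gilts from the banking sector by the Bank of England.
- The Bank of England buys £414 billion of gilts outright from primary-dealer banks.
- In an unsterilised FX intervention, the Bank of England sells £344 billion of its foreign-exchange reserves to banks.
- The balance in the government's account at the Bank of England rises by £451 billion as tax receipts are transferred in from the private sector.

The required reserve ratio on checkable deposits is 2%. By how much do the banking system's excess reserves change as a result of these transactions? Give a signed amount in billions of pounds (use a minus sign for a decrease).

-£210.48 billion

OMO purchase (from banks) £161.5 billion: reserves +£161.5B, deposits 0.
OMO purchase (from banks) £414 billion: reserves +£414B, deposits 0.
FX sale £344 billion: reserves −£344B, deposits 0.
Government account inflow £451 billion: reserves −£451B, deposits −£451B.
Totals: Δreserves = −£219.5B, Δdeposits = −£451B.
Δrequired reserves = 2% × −£451B = −£9.02B.
Δexcess reserves = Δreserves − Δrequired = −£219.5B − (−£9.02B) = -£210.48 billion.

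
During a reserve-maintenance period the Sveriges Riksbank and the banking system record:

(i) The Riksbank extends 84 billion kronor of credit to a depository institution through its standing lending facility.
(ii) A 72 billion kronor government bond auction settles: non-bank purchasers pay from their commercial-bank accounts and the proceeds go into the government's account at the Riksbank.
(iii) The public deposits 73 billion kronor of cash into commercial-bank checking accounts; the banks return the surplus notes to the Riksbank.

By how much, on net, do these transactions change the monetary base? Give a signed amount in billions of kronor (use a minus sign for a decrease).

+12 billion

Discount-window loan 84 billion kronor: Riksbank balance sheet expands → +84B.
Government account inflow 72 billion kronor: reserves shift to a non-base liability → −72B.
Currency deposit 73 billion kronor: just a shift between currency and reserves — both are base money → 0.
Net: 84 − 72 + 0 = +12 billion.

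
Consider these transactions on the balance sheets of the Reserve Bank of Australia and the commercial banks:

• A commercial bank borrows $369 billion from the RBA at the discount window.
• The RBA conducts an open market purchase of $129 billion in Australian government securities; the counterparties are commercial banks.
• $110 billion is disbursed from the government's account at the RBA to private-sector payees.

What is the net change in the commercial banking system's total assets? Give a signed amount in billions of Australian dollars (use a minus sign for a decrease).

+$479 billion

Discount-window loan $369 billion: bank balance sheets expand → +$369B.
OMO purchase (from banks) $129 billion: just an asset swap on bank balance sheets → 0.
Government spending $110 billion: bank balance sheets expand → +$110B.
Net: 369 + 0 + 110 = +$479 billion.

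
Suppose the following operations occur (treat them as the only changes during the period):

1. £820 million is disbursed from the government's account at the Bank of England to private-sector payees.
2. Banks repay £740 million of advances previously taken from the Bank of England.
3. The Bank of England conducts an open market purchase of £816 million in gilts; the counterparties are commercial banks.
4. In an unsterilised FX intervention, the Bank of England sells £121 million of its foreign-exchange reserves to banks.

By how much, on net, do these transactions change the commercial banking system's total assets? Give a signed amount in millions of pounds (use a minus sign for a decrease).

+£80 million

Bank of England balance sheet:
  Assets:      Securities +£816M, Loans to banks −£740M, Foreign assets −£121M
  Liabilities: Bank reserves +£775M, Government deposits −£820M
Commercial banking system:
  Assets:      Reserves at CB +£775M, Securities −£816M, Foreign assets +£121M
  Liabilities: Checkable deposits +£820M, Borrowings from CB −£740M
Change in total bank assets = +£80 million.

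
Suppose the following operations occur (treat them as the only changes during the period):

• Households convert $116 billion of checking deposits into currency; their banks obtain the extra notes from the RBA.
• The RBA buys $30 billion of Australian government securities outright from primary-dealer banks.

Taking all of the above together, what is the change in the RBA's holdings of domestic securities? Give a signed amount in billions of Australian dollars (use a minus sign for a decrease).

+$30 billion

Currency withdrawal $116 billion: the RBA's securities portfolio is untouched → 0.
OMO purchase (from banks) $30 billion: securities added to the RBA's portfolio → +$30B.
Net: 0 + 30 = +$30 billion.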